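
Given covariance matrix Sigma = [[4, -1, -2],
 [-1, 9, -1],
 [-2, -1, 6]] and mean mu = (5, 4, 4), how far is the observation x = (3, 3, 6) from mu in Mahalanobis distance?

Step 1 — centre the observation: (x - mu) = (-2, -1, 2).

Step 2 — invert Sigma (cofactor / det for 3×3, or solve directly):
  Sigma^{-1} = [[0.3193, 0.0482, 0.1145],
 [0.0482, 0.1205, 0.0361],
 [0.1145, 0.0361, 0.2108]].

Step 3 — form the quadratic (x - mu)^T · Sigma^{-1} · (x - mu):
  Sigma^{-1} · (x - mu) = (-0.4578, -0.1446, 0.1566).
  (x - mu)^T · [Sigma^{-1} · (x - mu)] = (-2)·(-0.4578) + (-1)·(-0.1446) + (2)·(0.1566) = 1.3735.

Step 4 — take square root: d = √(1.3735) ≈ 1.172.

d(x, mu) = √(1.3735) ≈ 1.172


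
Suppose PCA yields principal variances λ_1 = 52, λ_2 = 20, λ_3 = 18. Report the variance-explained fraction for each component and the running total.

Step 1 — total variance = trace(Sigma) = Σ λ_i = 52 + 20 + 18 = 90.

Step 2 — fraction explained by component i = λ_i / Σ λ:
  PC1: 52/90 = 0.5778
  PC2: 20/90 = 0.2222
  PC3: 18/90 = 0.2

Step 3 — cumulative fraction after k components = (λ_1 + ... + λ_k) / Σ λ:
  k = 1: 52/90 = 0.5778
  k = 2: (52 + 20)/90 = 72/90 = 0.8
  k = 3: (52 + 20 + 18)/90 = 90/90 = 1

Summary (fraction, with percent):

explained: PC1 0.5778 (57.78%), PC2 0.2222 (22.22%), PC3 0.2 (20%);  cumulative: 0.5778, 0.8, 1


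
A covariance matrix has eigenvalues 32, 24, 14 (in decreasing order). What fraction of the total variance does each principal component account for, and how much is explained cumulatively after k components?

Step 1 — total variance = trace(Sigma) = Σ λ_i = 32 + 24 + 14 = 70.

Step 2 — fraction explained by component i = λ_i / Σ λ:
  PC1: 32/70 = 0.4571
  PC2: 24/70 = 0.3429
  PC3: 14/70 = 0.2

Step 3 — cumulative fraction after k components = (λ_1 + ... + λ_k) / Σ λ:
  k = 1: 32/70 = 0.4571
  k = 2: (32 + 24)/70 = 56/70 = 0.8
  k = 3: (32 + 24 + 14)/70 = 70/70 = 1

Summary (fraction, with percent):

explained: PC1 0.4571 (45.71%), PC2 0.3429 (34.29%), PC3 0.2 (20%);  cumulative: 0.4571, 0.8, 1


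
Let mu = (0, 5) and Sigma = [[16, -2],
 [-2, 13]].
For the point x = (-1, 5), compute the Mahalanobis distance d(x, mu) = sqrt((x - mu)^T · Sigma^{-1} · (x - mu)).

Step 1 — centre the observation: (x - mu) = (-1, 0).

Step 2 — invert Sigma. det(Sigma) = 16·13 - (-2)² = 204.
  Sigma^{-1} = (1/det) · [[d, -b], [-b, a]] = [[0.0637, 0.0098],
 [0.0098, 0.0784]].

Step 3 — form the quadratic (x - mu)^T · Sigma^{-1} · (x - mu):
  Sigma^{-1} · (x - mu) = (-0.0637, -0.0098).
  (x - mu)^T · [Sigma^{-1} · (x - mu)] = (-1)·(-0.0637) + (0)·(-0.0098) = 0.0637.

Step 4 — take square root: d = √(0.0637) ≈ 0.2524.

d(x, mu) = √(0.0637) ≈ 0.2524


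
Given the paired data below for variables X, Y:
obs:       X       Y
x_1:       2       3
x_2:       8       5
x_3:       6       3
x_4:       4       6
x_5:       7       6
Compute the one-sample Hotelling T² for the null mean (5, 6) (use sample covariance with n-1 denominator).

Step 1 — sample mean vector:
  mean(X) = (2 + 8 + 6 + 4 + 7) / 5 = 27/5 = 5.4
  mean(Y) = (3 + 5 + 3 + 6 + 6) / 5 = 23/5 = 4.6
  x̄ = (5.4, 4.6),  deviation x̄ - mu_0 = (5.4, 4.6) - (5, 6) = (0.4, -1.4).

Step 2 — sample covariance matrix, S[i,j] = (1/(n-1)) · Σ_k (x_{k,i} - mean_i) · (x_{k,j} - mean_j), divisor n-1 = 4:
  S[X,X] = ((-3.4)·(-3.4) + (2.6)·(2.6) + (0.6)·(0.6) + (-1.4)·(-1.4) + (1.6)·(1.6)) / 4 = 23.2/4 = 5.8
  S[X,Y] = ((-3.4)·(-1.6) + (2.6)·(0.4) + (0.6)·(-1.6) + (-1.4)·(1.4) + (1.6)·(1.4)) / 4 = 5.8/4 = 1.45
  S[Y,Y] = ((-1.6)·(-1.6) + (0.4)·(0.4) + (-1.6)·(-1.6) + (1.4)·(1.4) + (1.4)·(1.4)) / 4 = 9.2/4 = 2.3
  S = [[5.8, 1.45],
 [1.45, 2.3]].

Step 3 — invert S. det(S) = 5.8·2.3 - (1.45)² = 11.2375.
  S^{-1} = (1/det) · [[d, -b], [-b, a]] = [[0.2047, -0.129],
 [-0.129, 0.5161]].

Step 4 — quadratic form (x̄ - mu_0)^T · S^{-1} · (x̄ - mu_0):
  S^{-1} · (x̄ - mu_0) = (0.2625, -0.7742),
  (x̄ - mu_0)^T · [...] = (0.4)·(0.2625) + (-1.4)·(-0.7742) = 1.1889.

Step 5 — scale by n: T² = 5 · 1.1889 = 5.9444.

T² ≈ 5.9444


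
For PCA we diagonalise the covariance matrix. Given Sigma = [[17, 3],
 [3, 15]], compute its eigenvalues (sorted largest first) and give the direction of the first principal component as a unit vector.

Step 1 — characteristic polynomial of 2×2 Sigma:
  det(Sigma - λI) = λ² - trace · λ + det = 0.
  trace = 17 + 15 = 32, det = 17·15 - (3)² = 246.
Step 2 — discriminant:
  Δ = trace² - 4·det = 1024 - 984 = 40.
Step 3 — eigenvalues:
  λ = (trace ± √Δ)/2 = (32 ± 6.3246)/2,
  λ_1 = 19.1623,  λ_2 = 12.8377.

Step 4 — unit eigenvector for λ_1: solve (Sigma - λ_1 I)v = 0. First row:
  (17 - 19.1623)·v_x + (3)·v_y = 0, i.e. (-2.1623)·v_x + (3)·v_y = 0,
  so v ∝ (b, λ_1 - a) = (3, 2.1623) = u.
  ||u|| = √((3)² + (2.1623)²) = √(13.6754) ≈ 3.698,
  v_1 = u/||u|| ≈ (0.8112, 0.5847) (||v_1|| = 1).

λ_1 = 19.1623,  λ_2 = 12.8377;  v_1 ≈ (0.8112, 0.5847)


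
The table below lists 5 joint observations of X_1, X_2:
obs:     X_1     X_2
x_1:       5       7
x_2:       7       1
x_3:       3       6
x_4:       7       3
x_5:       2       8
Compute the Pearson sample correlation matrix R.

Step 1 — column means:
  mean(X_1) = (5 + 7 + 3 + 7 + 2) / 5 = 24/5 = 4.8
  mean(X_2) = (7 + 1 + 6 + 3 + 8) / 5 = 25/5 = 5

Step 2 — sample variances and covariances s[i,j] = (1/(n-1)) · Σ_k (x_{k,i} - mean_i) · (x_{k,j} - mean_j), with n-1 = 4:
  s[X_1,X_1] = ((0.2)·(0.2) + (2.2)·(2.2) + (-1.8)·(-1.8) + (2.2)·(2.2) + (-2.8)·(-2.8)) / 4 = 20.8/4 = 5.2
  s[X_1,X_2] = ((0.2)·(2) + (2.2)·(-4) + (-1.8)·(1) + (2.2)·(-2) + (-2.8)·(3)) / 4 = -23/4 = -5.75
  s[X_2,X_2] = ((2)·(2) + (-4)·(-4) + (1)·(1) + (-2)·(-2) + (3)·(3)) / 4 = 34/4 = 8.5
  Sample standard deviations s_i = √(s[i,i]):
  s(X_1) = √(5.2) = 2.2804
  s(X_2) = √(8.5) = 2.9155

Step 3 — r_{ij} = s_{ij} / (s_i · s_j):
  r[X_1,X_1] = 1 (diagonal).
  r[X_1,X_2] = -5.75 / (2.2804 · 2.9155) = -5.75 / 6.6483 = -0.8649
  r[X_2,X_2] = 1 (diagonal).

R is symmetric with unit diagonal. Assembling:

R = [[1, -0.8649],
 [-0.8649, 1]]


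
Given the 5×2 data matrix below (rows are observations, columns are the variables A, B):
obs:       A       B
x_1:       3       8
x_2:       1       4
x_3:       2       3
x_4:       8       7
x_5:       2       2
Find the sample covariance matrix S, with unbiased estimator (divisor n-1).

Step 1 — column means:
  mean(A) = (3 + 1 + 2 + 8 + 2) / 5 = 16/5 = 3.2
  mean(B) = (8 + 4 + 3 + 7 + 2) / 5 = 24/5 = 4.8

Step 2 — sample covariance S[i,j] = (1/(n-1)) · Σ_k (x_{k,i} - mean_i) · (x_{k,j} - mean_j), with n-1 = 4.
  S[A,A] = ((-0.2)·(-0.2) + (-2.2)·(-2.2) + (-1.2)·(-1.2) + (4.8)·(4.8) + (-1.2)·(-1.2)) / 4 = 30.8/4 = 7.7
  S[A,B] = ((-0.2)·(3.2) + (-2.2)·(-0.8) + (-1.2)·(-1.8) + (4.8)·(2.2) + (-1.2)·(-2.8)) / 4 = 17.2/4 = 4.3
  S[B,B] = ((3.2)·(3.2) + (-0.8)·(-0.8) + (-1.8)·(-1.8) + (2.2)·(2.2) + (-2.8)·(-2.8)) / 4 = 26.8/4 = 6.7

S is symmetric (S[j,i] = S[i,j]). Assembling:

S = [[7.7, 4.3],
 [4.3, 6.7]]


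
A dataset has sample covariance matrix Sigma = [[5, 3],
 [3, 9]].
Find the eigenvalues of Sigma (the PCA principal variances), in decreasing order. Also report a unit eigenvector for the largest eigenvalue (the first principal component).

Step 1 — characteristic polynomial of 2×2 Sigma:
  det(Sigma - λI) = λ² - trace · λ + det = 0.
  trace = 5 + 9 = 14, det = 5·9 - (3)² = 36.
Step 2 — discriminant:
  Δ = trace² - 4·det = 196 - 144 = 52.
Step 3 — eigenvalues:
  λ = (trace ± √Δ)/2 = (14 ± 7.2111)/2,
  λ_1 = 10.6056,  λ_2 = 3.3944.

Step 4 — unit eigenvector for λ_1: solve (Sigma - λ_1 I)v = 0. First row:
  (5 - 10.6056)·v_x + (3)·v_y = 0, i.e. (-5.6056)·v_x + (3)·v_y = 0,
  so v ∝ (b, λ_1 - a) = (3, 5.6056) = u.
  ||u|| = √((3)² + (5.6056)²) = √(40.4222) ≈ 6.3578,
  v_1 = u/||u|| ≈ (0.4719, 0.8817) (||v_1|| = 1).

λ_1 = 10.6056,  λ_2 = 3.3944;  v_1 ≈ (0.4719, 0.8817)


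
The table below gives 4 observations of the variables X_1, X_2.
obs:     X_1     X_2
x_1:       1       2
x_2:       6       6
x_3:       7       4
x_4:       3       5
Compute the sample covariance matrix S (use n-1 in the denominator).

Step 1 — column means:
  mean(X_1) = (1 + 6 + 7 + 3) / 4 = 17/4 = 4.25
  mean(X_2) = (2 + 6 + 4 + 5) / 4 = 17/4 = 4.25

Step 2 — sample covariance S[i,j] = (1/(n-1)) · Σ_k (x_{k,i} - mean_i) · (x_{k,j} - mean_j), with n-1 = 3.
  S[X_1,X_1] = ((-3.25)·(-3.25) + (1.75)·(1.75) + (2.75)·(2.75) + (-1.25)·(-1.25)) / 3 = 22.75/3 = 7.5833
  S[X_1,X_2] = ((-3.25)·(-2.25) + (1.75)·(1.75) + (2.75)·(-0.25) + (-1.25)·(0.75)) / 3 = 8.75/3 = 2.9167
  S[X_2,X_2] = ((-2.25)·(-2.25) + (1.75)·(1.75) + (-0.25)·(-0.25) + (0.75)·(0.75)) / 3 = 8.75/3 = 2.9167

S is symmetric (S[j,i] = S[i,j]). Assembling:

S = [[7.5833, 2.9167],
 [2.9167, 2.9167]]


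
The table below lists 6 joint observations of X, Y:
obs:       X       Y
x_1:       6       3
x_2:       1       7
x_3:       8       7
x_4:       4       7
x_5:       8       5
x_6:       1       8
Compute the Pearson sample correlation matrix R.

Step 1 — column means:
  mean(X) = (6 + 1 + 8 + 4 + 8 + 1) / 6 = 28/6 = 4.6667
  mean(Y) = (3 + 7 + 7 + 7 + 5 + 8) / 6 = 37/6 = 6.1667

Step 2 — sample variances and covariances s[i,j] = (1/(n-1)) · Σ_k (x_{k,i} - mean_i) · (x_{k,j} - mean_j), with n-1 = 5:
  s[X,X] = ((1.3333)·(1.3333) + (-3.6667)·(-3.6667) + (3.3333)·(3.3333) + (-0.6667)·(-0.6667) + (3.3333)·(3.3333) + (-3.6667)·(-3.6667)) / 5 = 51.3333/5 = 10.2667
  s[X,Y] = ((1.3333)·(-3.1667) + (-3.6667)·(0.8333) + (3.3333)·(0.8333) + (-0.6667)·(0.8333) + (3.3333)·(-1.1667) + (-3.6667)·(1.8333)) / 5 = -15.6667/5 = -3.1333
  s[Y,Y] = ((-3.1667)·(-3.1667) + (0.8333)·(0.8333) + (0.8333)·(0.8333) + (0.8333)·(0.8333) + (-1.1667)·(-1.1667) + (1.8333)·(1.8333)) / 5 = 16.8333/5 = 3.3667
  Sample standard deviations s_i = √(s[i,i]):
  s(X) = √(10.2667) = 3.2042
  s(Y) = √(3.3667) = 1.8348

Step 3 — r_{ij} = s_{ij} / (s_i · s_j):
  r[X,X] = 1 (diagonal).
  r[X,Y] = -3.1333 / (3.2042 · 1.8348) = -3.1333 / 5.8792 = -0.533
  r[Y,Y] = 1 (diagonal).

R is symmetric with unit diagonal. Assembling:

R = [[1, -0.533],
 [-0.533, 1]]


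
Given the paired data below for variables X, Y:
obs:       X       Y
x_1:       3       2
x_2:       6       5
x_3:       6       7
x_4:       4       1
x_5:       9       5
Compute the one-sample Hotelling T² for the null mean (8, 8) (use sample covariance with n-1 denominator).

Step 1 — sample mean vector:
  mean(X) = (3 + 6 + 6 + 4 + 9) / 5 = 28/5 = 5.6
  mean(Y) = (2 + 5 + 7 + 1 + 5) / 5 = 20/5 = 4
  x̄ = (5.6, 4),  deviation x̄ - mu_0 = (5.6, 4) - (8, 8) = (-2.4, -4).

Step 2 — sample covariance matrix, S[i,j] = (1/(n-1)) · Σ_k (x_{k,i} - mean_i) · (x_{k,j} - mean_j), divisor n-1 = 4:
  S[X,X] = ((-2.6)·(-2.6) + (0.4)·(0.4) + (0.4)·(0.4) + (-1.6)·(-1.6) + (3.4)·(3.4)) / 4 = 21.2/4 = 5.3
  S[X,Y] = ((-2.6)·(-2) + (0.4)·(1) + (0.4)·(3) + (-1.6)·(-3) + (3.4)·(1)) / 4 = 15/4 = 3.75
  S[Y,Y] = ((-2)·(-2) + (1)·(1) + (3)·(3) + (-3)·(-3) + (1)·(1)) / 4 = 24/4 = 6
  S = [[5.3, 3.75],
 [3.75, 6]].

Step 3 — invert S. det(S) = 5.3·6 - (3.75)² = 17.7375.
  S^{-1} = (1/det) · [[d, -b], [-b, a]] = [[0.3383, -0.2114],
 [-0.2114, 0.2988]].

Step 4 — quadratic form (x̄ - mu_0)^T · S^{-1} · (x̄ - mu_0):
  S^{-1} · (x̄ - mu_0) = (0.0338, -0.6878),
  (x̄ - mu_0)^T · [...] = (-2.4)·(0.0338) + (-4)·(-0.6878) = 2.67.

Step 5 — scale by n: T² = 5 · 2.67 = 13.3502.

T² ≈ 13.3502


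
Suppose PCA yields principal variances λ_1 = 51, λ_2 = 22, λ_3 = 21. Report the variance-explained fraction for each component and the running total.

Step 1 — total variance = trace(Sigma) = Σ λ_i = 51 + 22 + 21 = 94.

Step 2 — fraction explained by component i = λ_i / Σ λ:
  PC1: 51/94 = 0.5426
  PC2: 22/94 = 0.234
  PC3: 21/94 = 0.2234

Step 3 — cumulative fraction after k components = (λ_1 + ... + λ_k) / Σ λ:
  k = 1: 51/94 = 0.5426
  k = 2: (51 + 22)/94 = 73/94 = 0.7766
  k = 3: (51 + 22 + 21)/94 = 94/94 = 1

Summary (fraction, with percent):

explained: PC1 0.5426 (54.26%), PC2 0.234 (23.4%), PC3 0.2234 (22.34%);  cumulative: 0.5426, 0.7766, 1


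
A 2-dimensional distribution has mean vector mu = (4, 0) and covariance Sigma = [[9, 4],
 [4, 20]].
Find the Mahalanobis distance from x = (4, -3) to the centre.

Step 1 — centre the observation: (x - mu) = (0, -3).

Step 2 — invert Sigma. det(Sigma) = 9·20 - (4)² = 164.
  Sigma^{-1} = (1/det) · [[d, -b], [-b, a]] = [[0.122, -0.0244],
 [-0.0244, 0.0549]].

Step 3 — form the quadratic (x - mu)^T · Sigma^{-1} · (x - mu):
  Sigma^{-1} · (x - mu) = (0.0732, -0.1646).
  (x - mu)^T · [Sigma^{-1} · (x - mu)] = (0)·(0.0732) + (-3)·(-0.1646) = 0.4939.

Step 4 — take square root: d = √(0.4939) ≈ 0.7028.

d(x, mu) = √(0.4939) ≈ 0.7028


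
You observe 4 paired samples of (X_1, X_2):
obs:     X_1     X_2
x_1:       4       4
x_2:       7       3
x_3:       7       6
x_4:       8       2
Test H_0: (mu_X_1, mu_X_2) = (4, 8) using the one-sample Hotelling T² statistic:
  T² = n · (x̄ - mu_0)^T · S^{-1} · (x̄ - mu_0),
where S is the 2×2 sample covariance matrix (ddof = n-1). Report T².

Step 1 — sample mean vector:
  mean(X_1) = (4 + 7 + 7 + 8) / 4 = 26/4 = 6.5
  mean(X_2) = (4 + 3 + 6 + 2) / 4 = 15/4 = 3.75
  x̄ = (6.5, 3.75),  deviation x̄ - mu_0 = (6.5, 3.75) - (4, 8) = (2.5, -4.25).

Step 2 — sample covariance matrix, S[i,j] = (1/(n-1)) · Σ_k (x_{k,i} - mean_i) · (x_{k,j} - mean_j), divisor n-1 = 3:
  S[X_1,X_1] = ((-2.5)·(-2.5) + (0.5)·(0.5) + (0.5)·(0.5) + (1.5)·(1.5)) / 3 = 9/3 = 3
  S[X_1,X_2] = ((-2.5)·(0.25) + (0.5)·(-0.75) + (0.5)·(2.25) + (1.5)·(-1.75)) / 3 = -2.5/3 = -0.8333
  S[X_2,X_2] = ((0.25)·(0.25) + (-0.75)·(-0.75) + (2.25)·(2.25) + (-1.75)·(-1.75)) / 3 = 8.75/3 = 2.9167
  S = [[3, -0.8333],
 [-0.8333, 2.9167]].

Step 3 — invert S. det(S) = 3·2.9167 - (-0.8333)² = 8.0556.
  S^{-1} = (1/det) · [[d, -b], [-b, a]] = [[0.3621, 0.1034],
 [0.1034, 0.3724]].

Step 4 — quadratic form (x̄ - mu_0)^T · S^{-1} · (x̄ - mu_0):
  S^{-1} · (x̄ - mu_0) = (0.4655, -1.3241),
  (x̄ - mu_0)^T · [...] = (2.5)·(0.4655) + (-4.25)·(-1.3241) = 6.7914.

Step 5 — scale by n: T² = 4 · 6.7914 = 27.1655.

T² ≈ 27.1655


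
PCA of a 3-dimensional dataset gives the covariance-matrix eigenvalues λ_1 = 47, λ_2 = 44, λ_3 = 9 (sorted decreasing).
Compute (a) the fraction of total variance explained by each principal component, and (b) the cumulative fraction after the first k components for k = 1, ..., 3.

Step 1 — total variance = trace(Sigma) = Σ λ_i = 47 + 44 + 9 = 100.

Step 2 — fraction explained by component i = λ_i / Σ λ:
  PC1: 47/100 = 0.47
  PC2: 44/100 = 0.44
  PC3: 9/100 = 0.09

Step 3 — cumulative fraction after k components = (λ_1 + ... + λ_k) / Σ λ:
  k = 1: 47/100 = 0.47
  k = 2: (47 + 44)/100 = 91/100 = 0.91
  k = 3: (47 + 44 + 9)/100 = 100/100 = 1

Summary (fraction, with percent):

explained: PC1 0.47 (47%), PC2 0.44 (44%), PC3 0.09 (9%);  cumulative: 0.47, 0.91, 1


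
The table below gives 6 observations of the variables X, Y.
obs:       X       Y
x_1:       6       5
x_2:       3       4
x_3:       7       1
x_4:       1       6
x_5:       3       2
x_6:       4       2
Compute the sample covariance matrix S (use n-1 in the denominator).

Step 1 — column means:
  mean(X) = (6 + 3 + 7 + 1 + 3 + 4) / 6 = 24/6 = 4
  mean(Y) = (5 + 4 + 1 + 6 + 2 + 2) / 6 = 20/6 = 3.3333

Step 2 — sample covariance S[i,j] = (1/(n-1)) · Σ_k (x_{k,i} - mean_i) · (x_{k,j} - mean_j), with n-1 = 5.
  S[X,X] = ((2)·(2) + (-1)·(-1) + (3)·(3) + (-3)·(-3) + (-1)·(-1) + (0)·(0)) / 5 = 24/5 = 4.8
  S[X,Y] = ((2)·(1.6667) + (-1)·(0.6667) + (3)·(-2.3333) + (-3)·(2.6667) + (-1)·(-1.3333) + (0)·(-1.3333)) / 5 = -11/5 = -2.2
  S[Y,Y] = ((1.6667)·(1.6667) + (0.6667)·(0.6667) + (-2.3333)·(-2.3333) + (2.6667)·(2.6667) + (-1.3333)·(-1.3333) + (-1.3333)·(-1.3333)) / 5 = 19.3333/5 = 3.8667

S is symmetric (S[j,i] = S[i,j]). Assembling:

S = [[4.8, -2.2],
 [-2.2, 3.8667]]


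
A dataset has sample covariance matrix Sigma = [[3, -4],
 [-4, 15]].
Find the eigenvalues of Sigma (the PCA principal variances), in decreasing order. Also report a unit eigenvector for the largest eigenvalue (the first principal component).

Step 1 — characteristic polynomial of 2×2 Sigma:
  det(Sigma - λI) = λ² - trace · λ + det = 0.
  trace = 3 + 15 = 18, det = 3·15 - (-4)² = 29.
Step 2 — discriminant:
  Δ = trace² - 4·det = 324 - 116 = 208.
Step 3 — eigenvalues:
  λ = (trace ± √Δ)/2 = (18 ± 14.4222)/2,
  λ_1 = 16.2111,  λ_2 = 1.7889.

Step 4 — unit eigenvector for λ_1: solve (Sigma - λ_1 I)v = 0. First row:
  (3 - 16.2111)·v_x + (-4)·v_y = 0, i.e. (-13.2111)·v_x + (-4)·v_y = 0,
  so v ∝ (b, λ_1 - a) = (-4, 13.2111); multiply by -1 so the first entry is positive: u = (4, -13.2111).
  ||u|| = √((4)² + (-13.2111)²) = √(190.5332) ≈ 13.8034,
  v_1 = u/||u|| ≈ (0.2898, -0.9571) (||v_1|| = 1).

λ_1 = 16.2111,  λ_2 = 1.7889;  v_1 ≈ (0.2898, -0.9571)


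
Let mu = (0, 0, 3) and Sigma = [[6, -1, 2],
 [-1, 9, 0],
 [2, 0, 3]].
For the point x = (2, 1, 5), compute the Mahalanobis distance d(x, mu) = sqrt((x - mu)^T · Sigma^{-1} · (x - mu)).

Step 1 — centre the observation: (x - mu) = (2, 1, 2).

Step 2 — invert Sigma (cofactor / det for 3×3, or solve directly):
  Sigma^{-1} = [[0.2195, 0.0244, -0.1463],
 [0.0244, 0.1138, -0.0163],
 [-0.1463, -0.0163, 0.4309]].

Step 3 — form the quadratic (x - mu)^T · Sigma^{-1} · (x - mu):
  Sigma^{-1} · (x - mu) = (0.1707, 0.1301, 0.5528).
  (x - mu)^T · [Sigma^{-1} · (x - mu)] = (2)·(0.1707) + (1)·(0.1301) + (2)·(0.5528) = 1.5772.

Step 4 — take square root: d = √(1.5772) ≈ 1.2559.

d(x, mu) = √(1.5772) ≈ 1.2559


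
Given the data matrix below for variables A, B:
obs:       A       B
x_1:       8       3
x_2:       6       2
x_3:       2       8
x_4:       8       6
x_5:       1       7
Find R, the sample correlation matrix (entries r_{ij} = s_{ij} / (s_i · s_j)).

Step 1 — column means:
  mean(A) = (8 + 6 + 2 + 8 + 1) / 5 = 25/5 = 5
  mean(B) = (3 + 2 + 8 + 6 + 7) / 5 = 26/5 = 5.2

Step 2 — sample variances and covariances s[i,j] = (1/(n-1)) · Σ_k (x_{k,i} - mean_i) · (x_{k,j} - mean_j), with n-1 = 4:
  s[A,A] = ((3)·(3) + (1)·(1) + (-3)·(-3) + (3)·(3) + (-4)·(-4)) / 4 = 44/4 = 11
  s[A,B] = ((3)·(-2.2) + (1)·(-3.2) + (-3)·(2.8) + (3)·(0.8) + (-4)·(1.8)) / 4 = -23/4 = -5.75
  s[B,B] = ((-2.2)·(-2.2) + (-3.2)·(-3.2) + (2.8)·(2.8) + (0.8)·(0.8) + (1.8)·(1.8)) / 4 = 26.8/4 = 6.7
  Sample standard deviations s_i = √(s[i,i]):
  s(A) = √(11) = 3.3166
  s(B) = √(6.7) = 2.5884

Step 3 — r_{ij} = s_{ij} / (s_i · s_j):
  r[A,A] = 1 (diagonal).
  r[A,B] = -5.75 / (3.3166 · 2.5884) = -5.75 / 8.5849 = -0.6698
  r[B,B] = 1 (diagonal).

R is symmetric with unit diagonal. Assembling:

R = [[1, -0.6698],
 [-0.6698, 1]]


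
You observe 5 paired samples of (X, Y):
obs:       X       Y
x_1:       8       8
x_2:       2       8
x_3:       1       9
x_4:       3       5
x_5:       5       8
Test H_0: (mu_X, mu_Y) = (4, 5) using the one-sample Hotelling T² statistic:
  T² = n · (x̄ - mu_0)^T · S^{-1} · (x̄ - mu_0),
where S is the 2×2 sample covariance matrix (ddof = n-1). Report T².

Step 1 — sample mean vector:
  mean(X) = (8 + 2 + 1 + 3 + 5) / 5 = 19/5 = 3.8
  mean(Y) = (8 + 8 + 9 + 5 + 8) / 5 = 38/5 = 7.6
  x̄ = (3.8, 7.6),  deviation x̄ - mu_0 = (3.8, 7.6) - (4, 5) = (-0.2, 2.6).

Step 2 — sample covariance matrix, S[i,j] = (1/(n-1)) · Σ_k (x_{k,i} - mean_i) · (x_{k,j} - mean_j), divisor n-1 = 4:
  S[X,X] = ((4.2)·(4.2) + (-1.8)·(-1.8) + (-2.8)·(-2.8) + (-0.8)·(-0.8) + (1.2)·(1.2)) / 4 = 30.8/4 = 7.7
  S[X,Y] = ((4.2)·(0.4) + (-1.8)·(0.4) + (-2.8)·(1.4) + (-0.8)·(-2.6) + (1.2)·(0.4)) / 4 = -0.4/4 = -0.1
  S[Y,Y] = ((0.4)·(0.4) + (0.4)·(0.4) + (1.4)·(1.4) + (-2.6)·(-2.6) + (0.4)·(0.4)) / 4 = 9.2/4 = 2.3
  S = [[7.7, -0.1],
 [-0.1, 2.3]].

Step 3 — invert S. det(S) = 7.7·2.3 - (-0.1)² = 17.7.
  S^{-1} = (1/det) · [[d, -b], [-b, a]] = [[0.1299, 0.0056],
 [0.0056, 0.435]].

Step 4 — quadratic form (x̄ - mu_0)^T · S^{-1} · (x̄ - mu_0):
  S^{-1} · (x̄ - mu_0) = (-0.0113, 1.1299),
  (x̄ - mu_0)^T · [...] = (-0.2)·(-0.0113) + (2.6)·(1.1299) = 2.9401.

Step 5 — scale by n: T² = 5 · 2.9401 = 14.7006.

T² ≈ 14.7006


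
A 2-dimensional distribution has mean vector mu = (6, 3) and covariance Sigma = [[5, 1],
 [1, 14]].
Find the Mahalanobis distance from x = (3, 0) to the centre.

Step 1 — centre the observation: (x - mu) = (-3, -3).

Step 2 — invert Sigma. det(Sigma) = 5·14 - (1)² = 69.
  Sigma^{-1} = (1/det) · [[d, -b], [-b, a]] = [[0.2029, -0.0145],
 [-0.0145, 0.0725]].

Step 3 — form the quadratic (x - mu)^T · Sigma^{-1} · (x - mu):
  Sigma^{-1} · (x - mu) = (-0.5652, -0.1739).
  (x - mu)^T · [Sigma^{-1} · (x - mu)] = (-3)·(-0.5652) + (-3)·(-0.1739) = 2.2174.

Step 4 — take square root: d = √(2.2174) ≈ 1.4891.

d(x, mu) = √(2.2174) ≈ 1.4891


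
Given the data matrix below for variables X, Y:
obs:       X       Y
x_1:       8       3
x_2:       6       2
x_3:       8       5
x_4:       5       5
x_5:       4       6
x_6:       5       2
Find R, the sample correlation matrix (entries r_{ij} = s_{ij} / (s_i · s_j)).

Step 1 — column means:
  mean(X) = (8 + 6 + 8 + 5 + 4 + 5) / 6 = 36/6 = 6
  mean(Y) = (3 + 2 + 5 + 5 + 6 + 2) / 6 = 23/6 = 3.8333

Step 2 — sample variances and covariances s[i,j] = (1/(n-1)) · Σ_k (x_{k,i} - mean_i) · (x_{k,j} - mean_j), with n-1 = 5:
  s[X,X] = ((2)·(2) + (0)·(0) + (2)·(2) + (-1)·(-1) + (-2)·(-2) + (-1)·(-1)) / 5 = 14/5 = 2.8
  s[X,Y] = ((2)·(-0.8333) + (0)·(-1.8333) + (2)·(1.1667) + (-1)·(1.1667) + (-2)·(2.1667) + (-1)·(-1.8333)) / 5 = -3/5 = -0.6
  s[Y,Y] = ((-0.8333)·(-0.8333) + (-1.8333)·(-1.8333) + (1.1667)·(1.1667) + (1.1667)·(1.1667) + (2.1667)·(2.1667) + (-1.8333)·(-1.8333)) / 5 = 14.8333/5 = 2.9667
  Sample standard deviations s_i = √(s[i,i]):
  s(X) = √(2.8) = 1.6733
  s(Y) = √(2.9667) = 1.7224

Step 3 — r_{ij} = s_{ij} / (s_i · s_j):
  r[X,X] = 1 (diagonal).
  r[X,Y] = -0.6 / (1.6733 · 1.7224) = -0.6 / 2.8821 = -0.2082
  r[Y,Y] = 1 (diagonal).

R is symmetric with unit diagonal. Assembling:

R = [[1, -0.2082],
 [-0.2082, 1]]


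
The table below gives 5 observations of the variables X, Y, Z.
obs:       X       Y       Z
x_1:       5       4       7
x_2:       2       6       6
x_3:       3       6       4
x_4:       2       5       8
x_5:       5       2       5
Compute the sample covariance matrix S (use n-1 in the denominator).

Step 1 — column means:
  mean(X) = (5 + 2 + 3 + 2 + 5) / 5 = 17/5 = 3.4
  mean(Y) = (4 + 6 + 6 + 5 + 2) / 5 = 23/5 = 4.6
  mean(Z) = (7 + 6 + 4 + 8 + 5) / 5 = 30/5 = 6

Step 2 — sample covariance S[i,j] = (1/(n-1)) · Σ_k (x_{k,i} - mean_i) · (x_{k,j} - mean_j), with n-1 = 4.
  S[X,X] = ((1.6)·(1.6) + (-1.4)·(-1.4) + (-0.4)·(-0.4) + (-1.4)·(-1.4) + (1.6)·(1.6)) / 4 = 9.2/4 = 2.3
  S[X,Y] = ((1.6)·(-0.6) + (-1.4)·(1.4) + (-0.4)·(1.4) + (-1.4)·(0.4) + (1.6)·(-2.6)) / 4 = -8.2/4 = -2.05
  S[X,Z] = ((1.6)·(1) + (-1.4)·(0) + (-0.4)·(-2) + (-1.4)·(2) + (1.6)·(-1)) / 4 = -2/4 = -0.5
  S[Y,Y] = ((-0.6)·(-0.6) + (1.4)·(1.4) + (1.4)·(1.4) + (0.4)·(0.4) + (-2.6)·(-2.6)) / 4 = 11.2/4 = 2.8
  S[Y,Z] = ((-0.6)·(1) + (1.4)·(0) + (1.4)·(-2) + (0.4)·(2) + (-2.6)·(-1)) / 4 = 0/4 = 0
  S[Z,Z] = ((1)·(1) + (0)·(0) + (-2)·(-2) + (2)·(2) + (-1)·(-1)) / 4 = 10/4 = 2.5

S is symmetric (S[j,i] = S[i,j]). Assembling:

S = [[2.3, -2.05, -0.5],
 [-2.05, 2.8, 0],
 [-0.5, 0, 2.5]]


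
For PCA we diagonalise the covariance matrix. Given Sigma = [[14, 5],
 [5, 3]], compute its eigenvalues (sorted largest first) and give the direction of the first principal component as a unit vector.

Step 1 — characteristic polynomial of 2×2 Sigma:
  det(Sigma - λI) = λ² - trace · λ + det = 0.
  trace = 14 + 3 = 17, det = 14·3 - (5)² = 17.
Step 2 — discriminant:
  Δ = trace² - 4·det = 289 - 68 = 221.
Step 3 — eigenvalues:
  λ = (trace ± √Δ)/2 = (17 ± 14.8661)/2,
  λ_1 = 15.933,  λ_2 = 1.067.

Step 4 — unit eigenvector for λ_1: solve (Sigma - λ_1 I)v = 0. First row:
  (14 - 15.933)·v_x + (5)·v_y = 0, i.e. (-1.933)·v_x + (5)·v_y = 0,
  so v ∝ (b, λ_1 - a) = (5, 1.933) = u.
  ||u|| = √((5)² + (1.933)²) = √(28.7366) ≈ 5.3607,
  v_1 = u/||u|| ≈ (0.9327, 0.3606) (||v_1|| = 1).

λ_1 = 15.933,  λ_2 = 1.067;  v_1 ≈ (0.9327, 0.3606)


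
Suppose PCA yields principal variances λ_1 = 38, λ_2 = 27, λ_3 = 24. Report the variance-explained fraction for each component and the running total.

Step 1 — total variance = trace(Sigma) = Σ λ_i = 38 + 27 + 24 = 89.

Step 2 — fraction explained by component i = λ_i / Σ λ:
  PC1: 38/89 = 0.427
  PC2: 27/89 = 0.3034
  PC3: 24/89 = 0.2697

Step 3 — cumulative fraction after k components = (λ_1 + ... + λ_k) / Σ λ:
  k = 1: 38/89 = 0.427
  k = 2: (38 + 27)/89 = 65/89 = 0.7303
  k = 3: (38 + 27 + 24)/89 = 89/89 = 1

Summary (fraction, with percent):

explained: PC1 0.427 (42.7%), PC2 0.3034 (30.34%), PC3 0.2697 (26.97%);  cumulative: 0.427, 0.7303, 1


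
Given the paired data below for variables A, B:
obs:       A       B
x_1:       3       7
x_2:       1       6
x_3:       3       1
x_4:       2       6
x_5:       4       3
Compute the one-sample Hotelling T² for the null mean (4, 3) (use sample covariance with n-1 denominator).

Step 1 — sample mean vector:
  mean(A) = (3 + 1 + 3 + 2 + 4) / 5 = 13/5 = 2.6
  mean(B) = (7 + 6 + 1 + 6 + 3) / 5 = 23/5 = 4.6
  x̄ = (2.6, 4.6),  deviation x̄ - mu_0 = (2.6, 4.6) - (4, 3) = (-1.4, 1.6).

Step 2 — sample covariance matrix, S[i,j] = (1/(n-1)) · Σ_k (x_{k,i} - mean_i) · (x_{k,j} - mean_j), divisor n-1 = 4:
  S[A,A] = ((0.4)·(0.4) + (-1.6)·(-1.6) + (0.4)·(0.4) + (-0.6)·(-0.6) + (1.4)·(1.4)) / 4 = 5.2/4 = 1.3
  S[A,B] = ((0.4)·(2.4) + (-1.6)·(1.4) + (0.4)·(-3.6) + (-0.6)·(1.4) + (1.4)·(-1.6)) / 4 = -5.8/4 = -1.45
  S[B,B] = ((2.4)·(2.4) + (1.4)·(1.4) + (-3.6)·(-3.6) + (1.4)·(1.4) + (-1.6)·(-1.6)) / 4 = 25.2/4 = 6.3
  S = [[1.3, -1.45],
 [-1.45, 6.3]].

Step 3 — invert S. det(S) = 1.3·6.3 - (-1.45)² = 6.0875.
  S^{-1} = (1/det) · [[d, -b], [-b, a]] = [[1.0349, 0.2382],
 [0.2382, 0.2136]].

Step 4 — quadratic form (x̄ - mu_0)^T · S^{-1} · (x̄ - mu_0):
  S^{-1} · (x̄ - mu_0) = (-1.0678, 0.0082),
  (x̄ - mu_0)^T · [...] = (-1.4)·(-1.0678) + (1.6)·(0.0082) = 1.508.

Step 5 — scale by n: T² = 5 · 1.508 = 7.54.

T² ≈ 7.54


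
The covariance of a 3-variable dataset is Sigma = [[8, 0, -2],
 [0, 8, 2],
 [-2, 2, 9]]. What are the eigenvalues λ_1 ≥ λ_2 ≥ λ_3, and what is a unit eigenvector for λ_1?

Step 1 — characteristic polynomial p(λ) = det(λI - Sigma) = λ³ - tr·λ² + c_1·λ - det, where tr = trace, c_1 = sum of the principal 2×2 minors, det = det(Sigma):
  tr = 8 + 8 + 9 = 25,
  c_1 = (8·8 - (0)²) + (8·9 - (-2)²) + (8·9 - (2)²) = 64 + 68 + 68 = 200,
  det = 8·(8·9 - (2)²) - (0)·((0)·9 - (2)·(-2)) + (-2)·((0)·(2) - 8·(-2)) = 8·(68) - (0)·(4) + (-2)·(16) = 512.
  So p(λ) = λ³ - 25λ² + 200λ - 512.
Step 2 — look for an integer root (rational root theorem: any rational root is an integer divisor of 512). Testing λ = 8:
  p(8) = 512 - 1600 + 1600 - 512 = 0  ✓
  Dividing out (λ - 8): p(λ) = (λ - 8)(λ² - 17λ + 64).
Step 3 — remaining eigenvalues from the quadratic λ² - 17λ + 64 = 0:
  Δ = 17² - 4·64 = 289 - 256 = 33,  λ = (17 ± √33)/2 = (17 ± 5.7446)/2 ≈ 11.3723 or 5.6277.
  Sorted: λ_1 = 11.3723,  λ_2 = 8,  λ_3 = 5.6277  (check: sum = 25 = tr ✓).

Step 4 — unit eigenvector for λ_1 ≈ 11.3723: v spans the null space of (Sigma - λ_1 I), whose rows are
  r_1 = (-3.3723, 0, -2),  r_2 = (0, -3.3723, 2),  r_3 = (-2, 2, -2.3723).
  v is orthogonal to every row, so take v ∝ r_1 × r_2 = ((0)·(2) - (-2)·(-3.3723), (-2)·(0) - (-3.3723)·(2), (-3.3723)·(-3.3723) - (0)·(0)) ≈ (-6.7446, 6.7446, 11.3723).
  Rescale (multiply by -1 so the first nonzero entry is positive): u = (6.7446, -6.7446, -11.3723).
  ||u|| = √((6.7446)² + (-6.7446)² + (-11.3723)²) = √(220.307) ≈ 14.8427,  v_1 = u/||u|| ≈ (0.4544, -0.4544, -0.7662) (||v_1|| = 1).

λ_1 = 11.3723,  λ_2 = 8,  λ_3 = 5.6277;  v_1 ≈ (0.4544, -0.4544, -0.7662)


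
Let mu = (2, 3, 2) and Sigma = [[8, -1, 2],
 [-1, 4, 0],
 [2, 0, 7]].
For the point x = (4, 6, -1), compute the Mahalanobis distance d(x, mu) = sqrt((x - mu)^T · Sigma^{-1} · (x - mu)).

Step 1 — centre the observation: (x - mu) = (2, 3, -3).

Step 2 — invert Sigma (cofactor / det for 3×3, or solve directly):
  Sigma^{-1} = [[0.1393, 0.0348, -0.0398],
 [0.0348, 0.2587, -0.01],
 [-0.0398, -0.01, 0.1542]].

Step 3 — form the quadratic (x - mu)^T · Sigma^{-1} · (x - mu):
  Sigma^{-1} · (x - mu) = (0.5025, 0.8756, -0.5721).
  (x - mu)^T · [Sigma^{-1} · (x - mu)] = (2)·(0.5025) + (3)·(0.8756) + (-3)·(-0.5721) = 5.3483.

Step 4 — take square root: d = √(5.3483) ≈ 2.3126.

d(x, mu) = √(5.3483) ≈ 2.3126


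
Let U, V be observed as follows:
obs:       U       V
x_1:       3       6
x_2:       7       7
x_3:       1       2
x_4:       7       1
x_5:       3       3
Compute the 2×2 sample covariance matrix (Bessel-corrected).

Step 1 — column means:
  mean(U) = (3 + 7 + 1 + 7 + 3) / 5 = 21/5 = 4.2
  mean(V) = (6 + 7 + 2 + 1 + 3) / 5 = 19/5 = 3.8

Step 2 — sample covariance S[i,j] = (1/(n-1)) · Σ_k (x_{k,i} - mean_i) · (x_{k,j} - mean_j), with n-1 = 4.
  S[U,U] = ((-1.2)·(-1.2) + (2.8)·(2.8) + (-3.2)·(-3.2) + (2.8)·(2.8) + (-1.2)·(-1.2)) / 4 = 28.8/4 = 7.2
  S[U,V] = ((-1.2)·(2.2) + (2.8)·(3.2) + (-3.2)·(-1.8) + (2.8)·(-2.8) + (-1.2)·(-0.8)) / 4 = 5.2/4 = 1.3
  S[V,V] = ((2.2)·(2.2) + (3.2)·(3.2) + (-1.8)·(-1.8) + (-2.8)·(-2.8) + (-0.8)·(-0.8)) / 4 = 26.8/4 = 6.7

S is symmetric (S[j,i] = S[i,j]). Assembling:

S = [[7.2, 1.3],
 [1.3, 6.7]]


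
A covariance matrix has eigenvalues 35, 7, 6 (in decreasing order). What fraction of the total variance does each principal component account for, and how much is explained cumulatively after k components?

Step 1 — total variance = trace(Sigma) = Σ λ_i = 35 + 7 + 6 = 48.

Step 2 — fraction explained by component i = λ_i / Σ λ:
  PC1: 35/48 = 0.7292
  PC2: 7/48 = 0.1458
  PC3: 6/48 = 0.125

Step 3 — cumulative fraction after k components = (λ_1 + ... + λ_k) / Σ λ:
  k = 1: 35/48 = 0.7292
  k = 2: (35 + 7)/48 = 42/48 = 0.875
  k = 3: (35 + 7 + 6)/48 = 48/48 = 1

Summary (fraction, with percent):

explained: PC1 0.7292 (72.92%), PC2 0.1458 (14.58%), PC3 0.125 (12.5%);  cumulative: 0.7292, 0.875, 1


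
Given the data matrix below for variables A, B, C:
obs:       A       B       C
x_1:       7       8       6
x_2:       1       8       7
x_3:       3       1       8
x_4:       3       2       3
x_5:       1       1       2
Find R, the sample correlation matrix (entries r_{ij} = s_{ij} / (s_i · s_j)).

Step 1 — column means:
  mean(A) = (7 + 1 + 3 + 3 + 1) / 5 = 15/5 = 3
  mean(B) = (8 + 8 + 1 + 2 + 1) / 5 = 20/5 = 4
  mean(C) = (6 + 7 + 8 + 3 + 2) / 5 = 26/5 = 5.2

Step 2 — sample variances and covariances s[i,j] = (1/(n-1)) · Σ_k (x_{k,i} - mean_i) · (x_{k,j} - mean_j), with n-1 = 4:
  s[A,A] = ((4)·(4) + (-2)·(-2) + (0)·(0) + (0)·(0) + (-2)·(-2)) / 4 = 24/4 = 6
  s[A,B] = ((4)·(4) + (-2)·(4) + (0)·(-3) + (0)·(-2) + (-2)·(-3)) / 4 = 14/4 = 3.5
  s[A,C] = ((4)·(0.8) + (-2)·(1.8) + (0)·(2.8) + (0)·(-2.2) + (-2)·(-3.2)) / 4 = 6/4 = 1.5
  s[B,B] = ((4)·(4) + (4)·(4) + (-3)·(-3) + (-2)·(-2) + (-3)·(-3)) / 4 = 54/4 = 13.5
  s[B,C] = ((4)·(0.8) + (4)·(1.8) + (-3)·(2.8) + (-2)·(-2.2) + (-3)·(-3.2)) / 4 = 16/4 = 4
  s[C,C] = ((0.8)·(0.8) + (1.8)·(1.8) + (2.8)·(2.8) + (-2.2)·(-2.2) + (-3.2)·(-3.2)) / 4 = 26.8/4 = 6.7
  Sample standard deviations s_i = √(s[i,i]):
  s(A) = √(6) = 2.4495
  s(B) = √(13.5) = 3.6742
  s(C) = √(6.7) = 2.5884

Step 3 — r_{ij} = s_{ij} / (s_i · s_j):
  r[A,A] = 1 (diagonal).
  r[A,B] = 3.5 / (2.4495 · 3.6742) = 3.5 / 9 = 0.3889
  r[A,C] = 1.5 / (2.4495 · 2.5884) = 1.5 / 6.3403 = 0.2366
  r[B,B] = 1 (diagonal).
  r[B,C] = 4 / (3.6742 · 2.5884) = 4 / 9.5105 = 0.4206
  r[C,C] = 1 (diagonal).

R is symmetric with unit diagonal. Assembling:

R = [[1, 0.3889, 0.2366],
 [0.3889, 1, 0.4206],
 [0.2366, 0.4206, 1]]


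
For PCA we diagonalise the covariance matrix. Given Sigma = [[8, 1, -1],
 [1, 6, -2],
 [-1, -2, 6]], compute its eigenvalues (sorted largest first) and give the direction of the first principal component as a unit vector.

Step 1 — characteristic polynomial p(λ) = det(λI - Sigma) = λ³ - tr·λ² + c_1·λ - det, where tr = trace, c_1 = sum of the principal 2×2 minors, det = det(Sigma):
  tr = 8 + 6 + 6 = 20,
  c_1 = (8·6 - (1)²) + (8·6 - (-1)²) + (6·6 - (-2)²) = 47 + 47 + 32 = 126,
  det = 8·(6·6 - (-2)²) - (1)·((1)·6 - (-2)·(-1)) + (-1)·((1)·(-2) - 6·(-1)) = 8·(32) - (1)·(4) + (-1)·(4) = 248.
  So p(λ) = λ³ - 20λ² + 126λ - 248.
Step 2 — look for an integer root (rational root theorem: any rational root is an integer divisor of 248). Testing λ = 4:
  p(4) = 64 - 320 + 504 - 248 = 0  ✓
  Dividing out (λ - 4): p(λ) = (λ - 4)(λ² - 16λ + 62).
Step 3 — remaining eigenvalues from the quadratic λ² - 16λ + 62 = 0:
  Δ = 16² - 4·62 = 256 - 248 = 8,  λ = (16 ± √8)/2 = (16 ± 2.8284)/2 ≈ 9.4142 or 6.5858.
  Sorted: λ_1 = 9.4142,  λ_2 = 6.5858,  λ_3 = 4  (check: sum = 20 = tr ✓).

Step 4 — unit eigenvector for λ_1 ≈ 9.4142: v spans the null space of (Sigma - λ_1 I), whose rows are
  r_1 = (-1.4142, 1, -1),  r_2 = (1, -3.4142, -2),  r_3 = (-1, -2, -3.4142).
  v is orthogonal to every row, so take v ∝ r_1 × r_2 = ((1)·(-2) - (-1)·(-3.4142), (-1)·(1) - (-1.4142)·(-2), (-1.4142)·(-3.4142) - (1)·(1)) ≈ (-5.4142, -3.8284, 3.8284).
  Rescale (multiply by -1 so the first nonzero entry is positive): u = (5.4142, 3.8284, -3.8284).
  ||u|| = √((5.4142)² + (3.8284)² + (-3.8284)²) = √(58.6274) ≈ 7.6569,  v_1 = u/||u|| ≈ (0.7071, 0.5, -0.5) (||v_1|| = 1).

λ_1 = 9.4142,  λ_2 = 6.5858,  λ_3 = 4;  v_1 ≈ (0.7071, 0.5, -0.5)


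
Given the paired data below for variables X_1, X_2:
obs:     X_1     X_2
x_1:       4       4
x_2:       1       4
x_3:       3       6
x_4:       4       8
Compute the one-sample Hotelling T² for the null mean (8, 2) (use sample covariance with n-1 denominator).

Step 1 — sample mean vector:
  mean(X_1) = (4 + 1 + 3 + 4) / 4 = 12/4 = 3
  mean(X_2) = (4 + 4 + 6 + 8) / 4 = 22/4 = 5.5
  x̄ = (3, 5.5),  deviation x̄ - mu_0 = (3, 5.5) - (8, 2) = (-5, 3.5).

Step 2 — sample covariance matrix, S[i,j] = (1/(n-1)) · Σ_k (x_{k,i} - mean_i) · (x_{k,j} - mean_j), divisor n-1 = 3:
  S[X_1,X_1] = ((1)·(1) + (-2)·(-2) + (0)·(0) + (1)·(1)) / 3 = 6/3 = 2
  S[X_1,X_2] = ((1)·(-1.5) + (-2)·(-1.5) + (0)·(0.5) + (1)·(2.5)) / 3 = 4/3 = 1.3333
  S[X_2,X_2] = ((-1.5)·(-1.5) + (-1.5)·(-1.5) + (0.5)·(0.5) + (2.5)·(2.5)) / 3 = 11/3 = 3.6667
  S = [[2, 1.3333],
 [1.3333, 3.6667]].

Step 3 — invert S. det(S) = 2·3.6667 - (1.3333)² = 5.5556.
  S^{-1} = (1/det) · [[d, -b], [-b, a]] = [[0.66, -0.24],
 [-0.24, 0.36]].

Step 4 — quadratic form (x̄ - mu_0)^T · S^{-1} · (x̄ - mu_0):
  S^{-1} · (x̄ - mu_0) = (-4.14, 2.46),
  (x̄ - mu_0)^T · [...] = (-5)·(-4.14) + (3.5)·(2.46) = 29.31.

Step 5 — scale by n: T² = 4 · 29.31 = 117.24.

T² ≈ 117.24


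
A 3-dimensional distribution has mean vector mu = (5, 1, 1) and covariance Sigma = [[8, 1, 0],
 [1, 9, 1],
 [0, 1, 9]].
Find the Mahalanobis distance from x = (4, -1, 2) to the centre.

Step 1 — centre the observation: (x - mu) = (-1, -2, 1).

Step 2 — invert Sigma (cofactor / det for 3×3, or solve directly):
  Sigma^{-1} = [[0.1268, -0.0143, 0.0016],
 [-0.0143, 0.1141, -0.0127],
 [0.0016, -0.0127, 0.1125]].

Step 3 — form the quadratic (x - mu)^T · Sigma^{-1} · (x - mu):
  Sigma^{-1} · (x - mu) = (-0.0967, -0.2266, 0.1363).
  (x - mu)^T · [Sigma^{-1} · (x - mu)] = (-1)·(-0.0967) + (-2)·(-0.2266) + (1)·(0.1363) = 0.6862.

Step 4 — take square root: d = √(0.6862) ≈ 0.8284.

d(x, mu) = √(0.6862) ≈ 0.8284


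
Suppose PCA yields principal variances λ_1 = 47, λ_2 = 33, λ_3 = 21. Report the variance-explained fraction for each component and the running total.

Step 1 — total variance = trace(Sigma) = Σ λ_i = 47 + 33 + 21 = 101.

Step 2 — fraction explained by component i = λ_i / Σ λ:
  PC1: 47/101 = 0.4653
  PC2: 33/101 = 0.3267
  PC3: 21/101 = 0.2079

Step 3 — cumulative fraction after k components = (λ_1 + ... + λ_k) / Σ λ:
  k = 1: 47/101 = 0.4653
  k = 2: (47 + 33)/101 = 80/101 = 0.7921
  k = 3: (47 + 33 + 21)/101 = 101/101 = 1

Summary (fraction, with percent):

explained: PC1 0.4653 (46.53%), PC2 0.3267 (32.67%), PC3 0.2079 (20.79%);  cumulative: 0.4653, 0.7921, 1


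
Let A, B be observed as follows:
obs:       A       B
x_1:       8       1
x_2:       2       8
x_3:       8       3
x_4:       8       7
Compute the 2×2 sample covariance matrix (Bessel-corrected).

Step 1 — column means:
  mean(A) = (8 + 2 + 8 + 8) / 4 = 26/4 = 6.5
  mean(B) = (1 + 8 + 3 + 7) / 4 = 19/4 = 4.75

Step 2 — sample covariance S[i,j] = (1/(n-1)) · Σ_k (x_{k,i} - mean_i) · (x_{k,j} - mean_j), with n-1 = 3.
  S[A,A] = ((1.5)·(1.5) + (-4.5)·(-4.5) + (1.5)·(1.5) + (1.5)·(1.5)) / 3 = 27/3 = 9
  S[A,B] = ((1.5)·(-3.75) + (-4.5)·(3.25) + (1.5)·(-1.75) + (1.5)·(2.25)) / 3 = -19.5/3 = -6.5
  S[B,B] = ((-3.75)·(-3.75) + (3.25)·(3.25) + (-1.75)·(-1.75) + (2.25)·(2.25)) / 3 = 32.75/3 = 10.9167

S is symmetric (S[j,i] = S[i,j]). Assembling:

S = [[9, -6.5],
 [-6.5, 10.9167]]


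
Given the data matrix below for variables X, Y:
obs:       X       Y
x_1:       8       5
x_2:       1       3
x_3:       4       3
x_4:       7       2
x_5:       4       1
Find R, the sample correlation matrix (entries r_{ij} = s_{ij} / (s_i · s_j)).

Step 1 — column means:
  mean(X) = (8 + 1 + 4 + 7 + 4) / 5 = 24/5 = 4.8
  mean(Y) = (5 + 3 + 3 + 2 + 1) / 5 = 14/5 = 2.8

Step 2 — sample variances and covariances s[i,j] = (1/(n-1)) · Σ_k (x_{k,i} - mean_i) · (x_{k,j} - mean_j), with n-1 = 4:
  s[X,X] = ((3.2)·(3.2) + (-3.8)·(-3.8) + (-0.8)·(-0.8) + (2.2)·(2.2) + (-0.8)·(-0.8)) / 4 = 30.8/4 = 7.7
  s[X,Y] = ((3.2)·(2.2) + (-3.8)·(0.2) + (-0.8)·(0.2) + (2.2)·(-0.8) + (-0.8)·(-1.8)) / 4 = 5.8/4 = 1.45
  s[Y,Y] = ((2.2)·(2.2) + (0.2)·(0.2) + (0.2)·(0.2) + (-0.8)·(-0.8) + (-1.8)·(-1.8)) / 4 = 8.8/4 = 2.2
  Sample standard deviations s_i = √(s[i,i]):
  s(X) = √(7.7) = 2.7749
  s(Y) = √(2.2) = 1.4832

Step 3 — r_{ij} = s_{ij} / (s_i · s_j):
  r[X,X] = 1 (diagonal).
  r[X,Y] = 1.45 / (2.7749 · 1.4832) = 1.45 / 4.1158 = 0.3523
  r[Y,Y] = 1 (diagonal).

R is symmetric with unit diagonal. Assembling:

R = [[1, 0.3523],
 [0.3523, 1]]


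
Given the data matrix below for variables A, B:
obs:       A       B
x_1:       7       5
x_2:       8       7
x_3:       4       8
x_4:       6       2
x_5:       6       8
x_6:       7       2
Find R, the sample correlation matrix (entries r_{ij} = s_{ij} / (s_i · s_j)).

Step 1 — column means:
  mean(A) = (7 + 8 + 4 + 6 + 6 + 7) / 6 = 38/6 = 6.3333
  mean(B) = (5 + 7 + 8 + 2 + 8 + 2) / 6 = 32/6 = 5.3333

Step 2 — sample variances and covariances s[i,j] = (1/(n-1)) · Σ_k (x_{k,i} - mean_i) · (x_{k,j} - mean_j), with n-1 = 5:
  s[A,A] = ((0.6667)·(0.6667) + (1.6667)·(1.6667) + (-2.3333)·(-2.3333) + (-0.3333)·(-0.3333) + (-0.3333)·(-0.3333) + (0.6667)·(0.6667)) / 5 = 9.3333/5 = 1.8667
  s[A,B] = ((0.6667)·(-0.3333) + (1.6667)·(1.6667) + (-2.3333)·(2.6667) + (-0.3333)·(-3.3333) + (-0.3333)·(2.6667) + (0.6667)·(-3.3333)) / 5 = -5.6667/5 = -1.1333
  s[B,B] = ((-0.3333)·(-0.3333) + (1.6667)·(1.6667) + (2.6667)·(2.6667) + (-3.3333)·(-3.3333) + (2.6667)·(2.6667) + (-3.3333)·(-3.3333)) / 5 = 39.3333/5 = 7.8667
  Sample standard deviations s_i = √(s[i,i]):
  s(A) = √(1.8667) = 1.3663
  s(B) = √(7.8667) = 2.8048

Step 3 — r_{ij} = s_{ij} / (s_i · s_j):
  r[A,A] = 1 (diagonal).
  r[A,B] = -1.1333 / (1.3663 · 2.8048) = -1.1333 / 3.832 = -0.2958
  r[B,B] = 1 (diagonal).

R is symmetric with unit diagonal. Assembling:

R = [[1, -0.2958],
 [-0.2958, 1]]
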